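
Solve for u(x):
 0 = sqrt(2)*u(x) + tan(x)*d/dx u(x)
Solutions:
 u(x) = C1/sin(x)^(sqrt(2))


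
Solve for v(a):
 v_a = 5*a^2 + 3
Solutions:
 v(a) = C1 + 5*a^3/3 + 3*a


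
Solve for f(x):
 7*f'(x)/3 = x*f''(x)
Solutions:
 f(x) = C1 + C2*x^(10/3)


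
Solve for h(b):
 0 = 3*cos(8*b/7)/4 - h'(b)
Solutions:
 h(b) = C1 + 21*sin(8*b/7)/32


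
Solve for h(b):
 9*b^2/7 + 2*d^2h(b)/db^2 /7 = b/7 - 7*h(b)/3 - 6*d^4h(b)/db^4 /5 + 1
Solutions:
 h(b) = -27*b^2/49 + 3*b/49 + (C1*sin(2^(3/4)*sqrt(3)*35^(1/4)*b*cos(atan(sqrt(3405)/5)/2)/6) + C2*cos(2^(3/4)*sqrt(3)*35^(1/4)*b*cos(atan(sqrt(3405)/5)/2)/6))*exp(-2^(3/4)*sqrt(3)*35^(1/4)*b*sin(atan(sqrt(3405)/5)/2)/6) + (C3*sin(2^(3/4)*sqrt(3)*35^(1/4)*b*cos(atan(sqrt(3405)/5)/2)/6) + C4*cos(2^(3/4)*sqrt(3)*35^(1/4)*b*cos(atan(sqrt(3405)/5)/2)/6))*exp(2^(3/4)*sqrt(3)*35^(1/4)*b*sin(atan(sqrt(3405)/5)/2)/6) + 1353/2401


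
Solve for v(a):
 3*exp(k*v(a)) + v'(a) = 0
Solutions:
 v(a) = Piecewise((log(1/(C1*k + 3*a*k))/k, Ne(k, 0)), (nan, True))
 v(a) = Piecewise((C1 - 3*a, Eq(k, 0)), (nan, True))


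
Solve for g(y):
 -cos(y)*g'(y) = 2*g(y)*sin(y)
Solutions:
 g(y) = C1*cos(y)^2


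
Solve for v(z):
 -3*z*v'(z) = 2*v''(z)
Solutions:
 v(z) = C1 + C2*erf(sqrt(3)*z/2)


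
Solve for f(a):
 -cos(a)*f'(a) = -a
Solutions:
 f(a) = C1 + Integral(a/cos(a), a)


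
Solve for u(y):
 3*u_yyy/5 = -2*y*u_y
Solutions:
 u(y) = C1 + Integral(C2*airyai(-10^(1/3)*3^(2/3)*y/3) + C3*airybi(-10^(1/3)*3^(2/3)*y/3), y)


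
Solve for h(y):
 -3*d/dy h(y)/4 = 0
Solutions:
 h(y) = C1


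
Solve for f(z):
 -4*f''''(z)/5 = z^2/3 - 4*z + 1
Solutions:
 f(z) = C1 + C2*z + C3*z^2 + C4*z^3 - z^6/864 + z^5/24 - 5*z^4/96


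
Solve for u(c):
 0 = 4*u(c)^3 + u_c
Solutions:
 u(c) = -sqrt(2)*sqrt(-1/(C1 - 4*c))/2
 u(c) = sqrt(2)*sqrt(-1/(C1 - 4*c))/2


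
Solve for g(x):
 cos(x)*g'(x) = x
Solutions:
 g(x) = C1 + Integral(x/cos(x), x)


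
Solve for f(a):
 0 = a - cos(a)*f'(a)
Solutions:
 f(a) = C1 + Integral(a/cos(a), a)


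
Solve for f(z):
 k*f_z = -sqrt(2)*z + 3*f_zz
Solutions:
 f(z) = C1 + C2*exp(k*z/3) - sqrt(2)*z^2/(2*k) - 3*sqrt(2)*z/k^2


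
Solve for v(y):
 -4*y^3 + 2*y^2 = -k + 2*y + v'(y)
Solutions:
 v(y) = C1 + k*y - y^4 + 2*y^3/3 - y^2


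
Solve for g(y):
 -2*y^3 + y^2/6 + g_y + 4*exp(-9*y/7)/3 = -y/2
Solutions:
 g(y) = C1 + y^4/2 - y^3/18 - y^2/4 + 28*exp(-9*y/7)/27


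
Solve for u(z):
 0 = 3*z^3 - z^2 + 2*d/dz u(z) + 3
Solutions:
 u(z) = C1 - 3*z^4/8 + z^3/6 - 3*z/2


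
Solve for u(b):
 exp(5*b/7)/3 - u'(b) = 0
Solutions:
 u(b) = C1 + 7*exp(5*b/7)/15


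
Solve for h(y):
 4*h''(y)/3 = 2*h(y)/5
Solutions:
 h(y) = C1*exp(-sqrt(30)*y/10) + C2*exp(sqrt(30)*y/10)


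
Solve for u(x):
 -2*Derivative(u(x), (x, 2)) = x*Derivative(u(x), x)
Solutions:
 u(x) = C1 + C2*erf(x/2)


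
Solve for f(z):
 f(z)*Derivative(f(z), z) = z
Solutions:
 f(z) = -sqrt(C1 + z^2)
 f(z) = sqrt(C1 + z^2)


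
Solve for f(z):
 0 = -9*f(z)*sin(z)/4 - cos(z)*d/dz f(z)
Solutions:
 f(z) = C1*cos(z)^(9/4)


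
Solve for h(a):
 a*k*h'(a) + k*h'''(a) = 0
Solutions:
 h(a) = C1 + Integral(C2*airyai(-a) + C3*airybi(-a), a)


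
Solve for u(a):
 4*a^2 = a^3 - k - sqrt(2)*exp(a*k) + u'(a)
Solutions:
 u(a) = C1 - a^4/4 + 4*a^3/3 + a*k + sqrt(2)*exp(a*k)/k


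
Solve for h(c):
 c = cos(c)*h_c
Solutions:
 h(c) = C1 + Integral(c/cos(c), c)


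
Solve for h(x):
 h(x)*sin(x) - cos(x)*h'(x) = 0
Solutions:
 h(x) = C1/cos(x)


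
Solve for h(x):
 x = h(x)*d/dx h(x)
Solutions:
 h(x) = -sqrt(C1 + x^2)
 h(x) = sqrt(C1 + x^2)


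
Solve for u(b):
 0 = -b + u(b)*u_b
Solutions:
 u(b) = -sqrt(C1 + b^2)
 u(b) = sqrt(C1 + b^2)


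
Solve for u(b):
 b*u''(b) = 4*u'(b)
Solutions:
 u(b) = C1 + C2*b^5


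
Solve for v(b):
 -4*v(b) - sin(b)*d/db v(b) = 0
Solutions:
 v(b) = C1*(cos(b)^2 + 2*cos(b) + 1)/(cos(b)^2 - 2*cos(b) + 1)


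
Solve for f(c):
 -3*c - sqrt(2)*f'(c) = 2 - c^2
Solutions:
 f(c) = C1 + sqrt(2)*c^3/6 - 3*sqrt(2)*c^2/4 - sqrt(2)*c


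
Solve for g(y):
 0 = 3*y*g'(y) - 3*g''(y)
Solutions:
 g(y) = C1 + C2*erfi(sqrt(2)*y/2)


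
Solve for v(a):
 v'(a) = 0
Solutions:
 v(a) = C1


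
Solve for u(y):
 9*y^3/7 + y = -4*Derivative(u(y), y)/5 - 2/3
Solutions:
 u(y) = C1 - 45*y^4/112 - 5*y^2/8 - 5*y/6


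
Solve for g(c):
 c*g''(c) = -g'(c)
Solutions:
 g(c) = C1 + C2*log(c)


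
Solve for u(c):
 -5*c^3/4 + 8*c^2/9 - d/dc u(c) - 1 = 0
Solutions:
 u(c) = C1 - 5*c^4/16 + 8*c^3/27 - c


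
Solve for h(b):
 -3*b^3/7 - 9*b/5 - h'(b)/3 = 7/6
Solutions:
 h(b) = C1 - 9*b^4/28 - 27*b^2/10 - 7*b/2


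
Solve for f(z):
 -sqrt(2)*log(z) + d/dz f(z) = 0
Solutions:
 f(z) = C1 + sqrt(2)*z*log(z) - sqrt(2)*z


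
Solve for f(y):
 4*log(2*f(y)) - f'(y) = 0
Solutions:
 -Integral(1/(log(_y) + log(2)), (_y, f(y)))/4 = C1 - y


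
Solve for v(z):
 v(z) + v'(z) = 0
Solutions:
 v(z) = C1*exp(-z)


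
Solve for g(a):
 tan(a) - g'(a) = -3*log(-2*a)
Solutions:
 g(a) = C1 + 3*a*log(-a) - 3*a + 3*a*log(2) - log(cos(a))


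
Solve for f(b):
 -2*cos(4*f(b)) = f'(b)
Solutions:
 f(b) = -asin((C1 + exp(16*b))/(C1 - exp(16*b)))/4 + pi/4
 f(b) = asin((C1 + exp(16*b))/(C1 - exp(16*b)))/4


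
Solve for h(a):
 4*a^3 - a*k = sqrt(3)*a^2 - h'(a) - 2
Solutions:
 h(a) = C1 - a^4 + sqrt(3)*a^3/3 + a^2*k/2 - 2*a


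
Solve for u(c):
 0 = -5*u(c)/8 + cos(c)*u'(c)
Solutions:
 u(c) = C1*(sin(c) + 1)^(5/16)/(sin(c) - 1)^(5/16)


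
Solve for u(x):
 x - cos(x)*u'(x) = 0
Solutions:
 u(x) = C1 + Integral(x/cos(x), x)


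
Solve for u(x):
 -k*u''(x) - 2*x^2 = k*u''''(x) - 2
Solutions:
 u(x) = C1 + C2*x + C3*exp(-I*x) + C4*exp(I*x) - x^4/(6*k) + 3*x^2/k


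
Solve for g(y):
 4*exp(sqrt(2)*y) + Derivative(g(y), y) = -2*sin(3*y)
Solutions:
 g(y) = C1 - 2*sqrt(2)*exp(sqrt(2)*y) + 2*cos(3*y)/3


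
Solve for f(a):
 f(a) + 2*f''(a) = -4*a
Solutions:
 f(a) = C1*sin(sqrt(2)*a/2) + C2*cos(sqrt(2)*a/2) - 4*a


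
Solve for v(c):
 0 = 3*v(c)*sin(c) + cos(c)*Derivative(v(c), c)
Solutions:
 v(c) = C1*cos(c)^3


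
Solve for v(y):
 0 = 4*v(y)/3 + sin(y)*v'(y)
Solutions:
 v(y) = C1*(cos(y) + 1)^(2/3)/(cos(y) - 1)^(2/3)


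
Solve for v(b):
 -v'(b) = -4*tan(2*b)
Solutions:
 v(b) = C1 - 2*log(cos(2*b))


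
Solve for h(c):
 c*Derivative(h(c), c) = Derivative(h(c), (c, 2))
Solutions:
 h(c) = C1 + C2*erfi(sqrt(2)*c/2)


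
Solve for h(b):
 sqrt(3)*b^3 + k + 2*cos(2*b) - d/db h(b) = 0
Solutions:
 h(b) = C1 + sqrt(3)*b^4/4 + b*k + sin(2*b)


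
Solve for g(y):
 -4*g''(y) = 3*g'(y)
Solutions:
 g(y) = C1 + C2*exp(-3*y/4)


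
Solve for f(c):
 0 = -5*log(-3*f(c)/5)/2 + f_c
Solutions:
 -2*Integral(1/(log(-_y) - log(5) + log(3)), (_y, f(c)))/5 = C1 - c


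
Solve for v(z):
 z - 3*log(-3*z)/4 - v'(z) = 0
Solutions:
 v(z) = C1 + z^2/2 - 3*z*log(-z)/4 + 3*z*(1 - log(3))/4


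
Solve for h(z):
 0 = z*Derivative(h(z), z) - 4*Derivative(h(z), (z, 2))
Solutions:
 h(z) = C1 + C2*erfi(sqrt(2)*z/4)


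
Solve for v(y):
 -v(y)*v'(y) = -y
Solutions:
 v(y) = -sqrt(C1 + y^2)
 v(y) = sqrt(C1 + y^2)


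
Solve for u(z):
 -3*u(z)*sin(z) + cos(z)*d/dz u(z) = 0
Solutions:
 u(z) = C1/cos(z)^3


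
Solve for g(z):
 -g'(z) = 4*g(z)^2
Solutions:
 g(z) = 1/(C1 + 4*z)


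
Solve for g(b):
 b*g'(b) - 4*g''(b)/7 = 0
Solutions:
 g(b) = C1 + C2*erfi(sqrt(14)*b/4)


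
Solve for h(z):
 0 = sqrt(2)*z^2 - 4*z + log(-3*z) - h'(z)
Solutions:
 h(z) = C1 + sqrt(2)*z^3/3 - 2*z^2 + z*log(-z) + z*(-1 + log(3))


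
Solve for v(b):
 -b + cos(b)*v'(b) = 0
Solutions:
 v(b) = C1 + Integral(b/cos(b), b)


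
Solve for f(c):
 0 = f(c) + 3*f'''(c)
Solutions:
 f(c) = C3*exp(-3^(2/3)*c/3) + (C1*sin(3^(1/6)*c/2) + C2*cos(3^(1/6)*c/2))*exp(3^(2/3)*c/6)


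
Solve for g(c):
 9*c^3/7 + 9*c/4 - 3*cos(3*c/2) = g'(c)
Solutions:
 g(c) = C1 + 9*c^4/28 + 9*c^2/8 - 2*sin(3*c/2)


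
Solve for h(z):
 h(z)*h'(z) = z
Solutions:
 h(z) = -sqrt(C1 + z^2)
 h(z) = sqrt(C1 + z^2)


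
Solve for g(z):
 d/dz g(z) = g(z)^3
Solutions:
 g(z) = -sqrt(2)*sqrt(-1/(C1 + z))/2
 g(z) = sqrt(2)*sqrt(-1/(C1 + z))/2


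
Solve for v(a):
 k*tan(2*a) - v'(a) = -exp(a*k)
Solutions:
 v(a) = C1 - k*log(cos(2*a))/2 + Piecewise((exp(a*k)/k, Ne(k, 0)), (a, True))


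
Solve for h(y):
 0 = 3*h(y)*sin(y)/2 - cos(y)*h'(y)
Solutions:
 h(y) = C1/cos(y)^(3/2)


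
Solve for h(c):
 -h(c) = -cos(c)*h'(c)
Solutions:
 h(c) = C1*sqrt(sin(c) + 1)/sqrt(sin(c) - 1)


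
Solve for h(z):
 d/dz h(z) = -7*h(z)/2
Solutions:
 h(z) = C1*exp(-7*z/2)


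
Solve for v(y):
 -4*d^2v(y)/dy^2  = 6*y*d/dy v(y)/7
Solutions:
 v(y) = C1 + C2*erf(sqrt(21)*y/14)


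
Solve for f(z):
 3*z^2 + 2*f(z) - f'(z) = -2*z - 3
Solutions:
 f(z) = C1*exp(2*z) - 3*z^2/2 - 5*z/2 - 11/4


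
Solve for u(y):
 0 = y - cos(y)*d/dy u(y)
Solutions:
 u(y) = C1 + Integral(y/cos(y), y)


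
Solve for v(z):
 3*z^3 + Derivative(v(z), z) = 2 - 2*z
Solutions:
 v(z) = C1 - 3*z^4/4 - z^2 + 2*z


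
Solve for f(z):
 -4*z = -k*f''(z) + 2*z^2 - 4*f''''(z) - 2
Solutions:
 f(z) = C1 + C2*z + C3*exp(-z*sqrt(-k)/2) + C4*exp(z*sqrt(-k)/2) + z^4/(6*k) + 2*z^3/(3*k) + z^2*(-1 - 8/k)/k


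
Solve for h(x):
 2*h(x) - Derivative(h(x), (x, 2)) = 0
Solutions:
 h(x) = C1*exp(-sqrt(2)*x) + C2*exp(sqrt(2)*x)


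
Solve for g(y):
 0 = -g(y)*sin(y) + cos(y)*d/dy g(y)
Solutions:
 g(y) = C1/cos(y)


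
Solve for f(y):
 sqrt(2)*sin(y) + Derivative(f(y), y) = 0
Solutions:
 f(y) = C1 + sqrt(2)*cos(y)


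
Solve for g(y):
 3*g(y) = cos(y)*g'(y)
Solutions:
 g(y) = C1*(sin(y) + 1)^(3/2)/(sin(y) - 1)^(3/2)


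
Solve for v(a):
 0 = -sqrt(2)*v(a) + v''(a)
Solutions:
 v(a) = C1*exp(-2^(1/4)*a) + C2*exp(2^(1/4)*a)


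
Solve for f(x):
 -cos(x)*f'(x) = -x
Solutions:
 f(x) = C1 + Integral(x/cos(x), x)


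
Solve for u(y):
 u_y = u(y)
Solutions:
 u(y) = C1*exp(y)


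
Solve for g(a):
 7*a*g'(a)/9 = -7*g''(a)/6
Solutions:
 g(a) = C1 + C2*erf(sqrt(3)*a/3)


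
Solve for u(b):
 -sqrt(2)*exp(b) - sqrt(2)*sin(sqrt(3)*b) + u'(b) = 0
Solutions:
 u(b) = C1 + sqrt(2)*exp(b) - sqrt(6)*cos(sqrt(3)*b)/3


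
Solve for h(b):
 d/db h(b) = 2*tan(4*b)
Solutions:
 h(b) = C1 - log(cos(4*b))/2


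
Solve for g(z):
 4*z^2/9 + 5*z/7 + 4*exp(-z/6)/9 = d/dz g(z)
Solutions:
 g(z) = C1 + 4*z^3/27 + 5*z^2/14 - 8*exp(-z/6)/3


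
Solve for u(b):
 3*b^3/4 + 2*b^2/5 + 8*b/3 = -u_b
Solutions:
 u(b) = C1 - 3*b^4/16 - 2*b^3/15 - 4*b^2/3


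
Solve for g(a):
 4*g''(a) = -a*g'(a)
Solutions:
 g(a) = C1 + C2*erf(sqrt(2)*a/4)


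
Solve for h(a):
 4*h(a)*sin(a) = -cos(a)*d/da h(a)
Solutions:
 h(a) = C1*cos(a)^4


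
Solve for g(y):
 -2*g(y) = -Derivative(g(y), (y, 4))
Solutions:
 g(y) = C1*exp(-2^(1/4)*y) + C2*exp(2^(1/4)*y) + C3*sin(2^(1/4)*y) + C4*cos(2^(1/4)*y)


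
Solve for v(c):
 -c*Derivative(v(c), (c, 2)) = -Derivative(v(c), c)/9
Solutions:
 v(c) = C1 + C2*c^(10/9)


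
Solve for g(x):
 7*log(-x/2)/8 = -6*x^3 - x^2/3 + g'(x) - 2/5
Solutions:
 g(x) = C1 + 3*x^4/2 + x^3/9 + 7*x*log(-x)/8 + x*(-35*log(2) - 19)/40


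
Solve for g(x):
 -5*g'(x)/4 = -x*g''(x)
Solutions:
 g(x) = C1 + C2*x^(9/4)


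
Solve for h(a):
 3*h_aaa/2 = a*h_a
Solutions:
 h(a) = C1 + Integral(C2*airyai(2^(1/3)*3^(2/3)*a/3) + C3*airybi(2^(1/3)*3^(2/3)*a/3), a)


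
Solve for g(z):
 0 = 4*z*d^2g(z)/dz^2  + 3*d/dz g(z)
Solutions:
 g(z) = C1 + C2*z^(1/4)


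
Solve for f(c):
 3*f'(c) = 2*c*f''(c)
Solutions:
 f(c) = C1 + C2*c^(5/2)


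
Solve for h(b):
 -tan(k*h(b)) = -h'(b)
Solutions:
 h(b) = Piecewise((-asin(exp(C1*k + b*k))/k + pi/k, Ne(k, 0)), (nan, True))
 h(b) = Piecewise((asin(exp(C1*k + b*k))/k, Ne(k, 0)), (nan, True))


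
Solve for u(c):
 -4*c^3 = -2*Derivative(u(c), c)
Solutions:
 u(c) = C1 + c^4/2


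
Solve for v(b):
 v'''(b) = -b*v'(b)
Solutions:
 v(b) = C1 + Integral(C2*airyai(-b) + C3*airybi(-b), b)


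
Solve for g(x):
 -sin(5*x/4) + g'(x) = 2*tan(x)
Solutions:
 g(x) = C1 - 2*log(cos(x)) - 4*cos(5*x/4)/5


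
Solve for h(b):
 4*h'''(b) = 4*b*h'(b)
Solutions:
 h(b) = C1 + Integral(C2*airyai(b) + C3*airybi(b), b)


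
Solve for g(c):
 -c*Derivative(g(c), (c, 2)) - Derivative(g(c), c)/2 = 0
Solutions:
 g(c) = C1 + C2*sqrt(c)


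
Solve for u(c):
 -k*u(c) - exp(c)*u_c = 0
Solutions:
 u(c) = C1*exp(k*exp(-c))


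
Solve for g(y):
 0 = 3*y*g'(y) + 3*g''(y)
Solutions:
 g(y) = C1 + C2*erf(sqrt(2)*y/2)


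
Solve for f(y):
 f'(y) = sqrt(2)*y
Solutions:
 f(y) = C1 + sqrt(2)*y^2/2


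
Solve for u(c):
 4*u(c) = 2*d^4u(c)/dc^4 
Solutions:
 u(c) = C1*exp(-2^(1/4)*c) + C2*exp(2^(1/4)*c) + C3*sin(2^(1/4)*c) + C4*cos(2^(1/4)*c)


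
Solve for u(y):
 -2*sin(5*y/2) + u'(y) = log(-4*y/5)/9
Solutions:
 u(y) = C1 + y*log(-y)/9 - y*log(5)/9 - y/9 + 2*y*log(2)/9 - 4*cos(5*y/2)/5


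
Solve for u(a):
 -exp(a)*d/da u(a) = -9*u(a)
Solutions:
 u(a) = C1*exp(-9*exp(-a))


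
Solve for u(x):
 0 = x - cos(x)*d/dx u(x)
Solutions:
 u(x) = C1 + Integral(x/cos(x), x)


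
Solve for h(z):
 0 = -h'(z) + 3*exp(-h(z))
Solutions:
 h(z) = log(C1 + 3*z)


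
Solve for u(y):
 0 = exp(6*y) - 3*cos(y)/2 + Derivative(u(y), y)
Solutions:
 u(y) = C1 - exp(6*y)/6 + 3*sin(y)/2


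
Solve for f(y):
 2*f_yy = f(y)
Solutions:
 f(y) = C1*exp(-sqrt(2)*y/2) + C2*exp(sqrt(2)*y/2)


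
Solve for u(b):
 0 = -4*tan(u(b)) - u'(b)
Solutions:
 u(b) = pi - asin(C1*exp(-4*b))
 u(b) = asin(C1*exp(-4*b))


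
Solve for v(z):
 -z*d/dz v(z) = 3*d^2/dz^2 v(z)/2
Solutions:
 v(z) = C1 + C2*erf(sqrt(3)*z/3)


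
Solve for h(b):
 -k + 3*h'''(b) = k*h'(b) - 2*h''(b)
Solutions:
 h(b) = C1 + C2*exp(b*(sqrt(3*k + 1) - 1)/3) + C3*exp(-b*(sqrt(3*k + 1) + 1)/3) - b


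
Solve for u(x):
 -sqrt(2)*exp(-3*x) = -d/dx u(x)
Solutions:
 u(x) = C1 - sqrt(2)*exp(-3*x)/3


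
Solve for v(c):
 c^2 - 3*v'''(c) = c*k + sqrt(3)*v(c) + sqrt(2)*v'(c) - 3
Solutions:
 v(c) = C1*exp(c*(-2*2^(5/6)/(9*sqrt(3) + sqrt(8*sqrt(2) + 243))^(1/3) + 2^(2/3)*(9*sqrt(3) + sqrt(8*sqrt(2) + 243))^(1/3))/12)*sin(sqrt(3)*c*(2*2^(5/6)/(9*sqrt(3) + sqrt(8*sqrt(2) + 243))^(1/3) + 2^(2/3)*(9*sqrt(3) + sqrt(8*sqrt(2) + 243))^(1/3))/12) + C2*exp(c*(-2*2^(5/6)/(9*sqrt(3) + sqrt(8*sqrt(2) + 243))^(1/3) + 2^(2/3)*(9*sqrt(3) + sqrt(8*sqrt(2) + 243))^(1/3))/12)*cos(sqrt(3)*c*(2*2^(5/6)/(9*sqrt(3) + sqrt(8*sqrt(2) + 243))^(1/3) + 2^(2/3)*(9*sqrt(3) + sqrt(8*sqrt(2) + 243))^(1/3))/12) + C3*exp(-c*(-2*2^(5/6)/(9*sqrt(3) + sqrt(8*sqrt(2) + 243))^(1/3) + 2^(2/3)*(9*sqrt(3) + sqrt(8*sqrt(2) + 243))^(1/3))/6) + sqrt(3)*c^2/3 - sqrt(3)*c*k/3 - 2*sqrt(2)*c/3 + sqrt(2)*k/3 + 13*sqrt(3)/9


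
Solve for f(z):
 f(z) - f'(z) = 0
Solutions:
 f(z) = C1*exp(z)


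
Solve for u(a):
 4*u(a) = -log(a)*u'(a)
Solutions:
 u(a) = C1*exp(-4*li(a))


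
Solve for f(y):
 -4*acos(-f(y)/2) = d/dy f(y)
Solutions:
 Integral(1/acos(-_y/2), (_y, f(y))) = C1 - 4*y


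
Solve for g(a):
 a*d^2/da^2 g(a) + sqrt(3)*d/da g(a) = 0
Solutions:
 g(a) = C1 + C2*a^(1 - sqrt(3))


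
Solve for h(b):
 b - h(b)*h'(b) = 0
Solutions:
 h(b) = -sqrt(C1 + b^2)
 h(b) = sqrt(C1 + b^2)


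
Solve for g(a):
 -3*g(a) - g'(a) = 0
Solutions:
 g(a) = C1*exp(-3*a)


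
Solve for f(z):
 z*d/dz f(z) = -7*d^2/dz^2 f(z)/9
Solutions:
 f(z) = C1 + C2*erf(3*sqrt(14)*z/14)


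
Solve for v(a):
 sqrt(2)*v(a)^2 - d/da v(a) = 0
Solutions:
 v(a) = -1/(C1 + sqrt(2)*a)


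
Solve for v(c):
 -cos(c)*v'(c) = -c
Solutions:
 v(c) = C1 + Integral(c/cos(c), c)


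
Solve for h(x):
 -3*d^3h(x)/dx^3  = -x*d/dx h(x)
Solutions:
 h(x) = C1 + Integral(C2*airyai(3^(2/3)*x/3) + C3*airybi(3^(2/3)*x/3), x)


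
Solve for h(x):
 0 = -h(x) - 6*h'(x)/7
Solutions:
 h(x) = C1*exp(-7*x/6)


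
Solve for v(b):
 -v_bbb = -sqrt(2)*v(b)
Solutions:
 v(b) = C3*exp(2^(1/6)*b) + (C1*sin(2^(1/6)*sqrt(3)*b/2) + C2*cos(2^(1/6)*sqrt(3)*b/2))*exp(-2^(1/6)*b/2)


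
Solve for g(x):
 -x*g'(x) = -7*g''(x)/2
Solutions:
 g(x) = C1 + C2*erfi(sqrt(7)*x/7)


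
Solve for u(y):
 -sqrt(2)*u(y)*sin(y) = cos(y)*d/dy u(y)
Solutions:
 u(y) = C1*cos(y)^(sqrt(2))


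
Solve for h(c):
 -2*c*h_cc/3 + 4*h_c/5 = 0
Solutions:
 h(c) = C1 + C2*c^(11/5)


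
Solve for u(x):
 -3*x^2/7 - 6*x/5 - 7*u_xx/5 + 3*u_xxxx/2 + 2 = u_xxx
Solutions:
 u(x) = C1 + C2*x + C3*exp(x*(5 - sqrt(235))/15) + C4*exp(x*(5 + sqrt(235))/15) - 5*x^4/196 - 24*x^3/343 + 2575*x^2/4802


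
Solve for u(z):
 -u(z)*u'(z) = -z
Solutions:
 u(z) = -sqrt(C1 + z^2)
 u(z) = sqrt(C1 + z^2)


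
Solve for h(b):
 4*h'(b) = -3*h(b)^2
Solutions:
 h(b) = 4/(C1 + 3*b)


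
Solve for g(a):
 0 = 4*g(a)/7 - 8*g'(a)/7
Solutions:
 g(a) = C1*exp(a/2)


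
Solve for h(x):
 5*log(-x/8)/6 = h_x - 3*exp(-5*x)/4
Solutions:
 h(x) = C1 + 5*x*log(-x)/6 + 5*x*(-3*log(2) - 1)/6 - 3*exp(-5*x)/20


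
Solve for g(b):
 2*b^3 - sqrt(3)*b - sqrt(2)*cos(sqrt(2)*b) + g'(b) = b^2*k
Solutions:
 g(b) = C1 - b^4/2 + b^3*k/3 + sqrt(3)*b^2/2 + sin(sqrt(2)*b)


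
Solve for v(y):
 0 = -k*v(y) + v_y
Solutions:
 v(y) = C1*exp(k*y)


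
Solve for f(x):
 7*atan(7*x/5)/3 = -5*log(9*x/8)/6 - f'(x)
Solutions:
 f(x) = C1 - 5*x*log(x)/6 - 7*x*atan(7*x/5)/3 - 5*x*log(3)/3 + 5*x/6 + 5*x*log(2)/2 + 5*log(49*x^2 + 25)/6


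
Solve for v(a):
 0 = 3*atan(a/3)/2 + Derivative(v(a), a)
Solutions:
 v(a) = C1 - 3*a*atan(a/3)/2 + 9*log(a^2 + 9)/4


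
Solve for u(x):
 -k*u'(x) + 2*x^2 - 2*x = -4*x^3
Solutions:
 u(x) = C1 + x^4/k + 2*x^3/(3*k) - x^2/k


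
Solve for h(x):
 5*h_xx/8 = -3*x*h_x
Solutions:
 h(x) = C1 + C2*erf(2*sqrt(15)*x/5)


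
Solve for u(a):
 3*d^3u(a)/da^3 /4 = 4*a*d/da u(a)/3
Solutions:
 u(a) = C1 + Integral(C2*airyai(2*6^(1/3)*a/3) + C3*airybi(2*6^(1/3)*a/3), a)


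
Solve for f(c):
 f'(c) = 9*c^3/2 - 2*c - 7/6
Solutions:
 f(c) = C1 + 9*c^4/8 - c^2 - 7*c/6


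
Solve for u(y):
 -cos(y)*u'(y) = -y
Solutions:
 u(y) = C1 + Integral(y/cos(y), y)


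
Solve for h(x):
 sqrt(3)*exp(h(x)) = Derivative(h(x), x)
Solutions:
 h(x) = log(-1/(C1 + sqrt(3)*x))


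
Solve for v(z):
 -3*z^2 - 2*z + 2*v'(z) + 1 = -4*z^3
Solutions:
 v(z) = C1 - z^4/2 + z^3/2 + z^2/2 - z/2


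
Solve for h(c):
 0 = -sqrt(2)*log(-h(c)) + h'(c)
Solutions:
 -li(-h(c)) = C1 + sqrt(2)*c


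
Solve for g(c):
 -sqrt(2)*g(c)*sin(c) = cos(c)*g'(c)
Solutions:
 g(c) = C1*cos(c)^(sqrt(2))


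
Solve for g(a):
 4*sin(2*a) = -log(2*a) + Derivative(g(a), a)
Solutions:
 g(a) = C1 + a*log(a) - a + a*log(2) - 2*cos(2*a)


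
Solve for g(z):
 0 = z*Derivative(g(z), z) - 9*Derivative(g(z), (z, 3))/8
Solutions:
 g(z) = C1 + Integral(C2*airyai(2*3^(1/3)*z/3) + C3*airybi(2*3^(1/3)*z/3), z)


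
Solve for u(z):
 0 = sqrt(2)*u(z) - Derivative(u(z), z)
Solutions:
 u(z) = C1*exp(sqrt(2)*z)


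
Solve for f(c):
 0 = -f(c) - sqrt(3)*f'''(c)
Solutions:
 f(c) = C3*exp(-3^(5/6)*c/3) + (C1*sin(3^(1/3)*c/2) + C2*cos(3^(1/3)*c/2))*exp(3^(5/6)*c/6)


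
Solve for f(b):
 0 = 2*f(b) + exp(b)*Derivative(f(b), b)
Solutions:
 f(b) = C1*exp(2*exp(-b))


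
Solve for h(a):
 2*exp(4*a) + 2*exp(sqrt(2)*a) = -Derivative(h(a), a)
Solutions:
 h(a) = C1 - exp(4*a)/2 - sqrt(2)*exp(sqrt(2)*a)


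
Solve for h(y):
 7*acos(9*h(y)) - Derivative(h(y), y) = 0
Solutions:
 Integral(1/acos(9*_y), (_y, h(y))) = C1 + 7*y


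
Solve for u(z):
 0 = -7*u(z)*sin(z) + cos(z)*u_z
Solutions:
 u(z) = C1/cos(z)^7


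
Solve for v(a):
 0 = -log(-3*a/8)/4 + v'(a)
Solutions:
 v(a) = C1 + a*log(-a)/4 + a*(-3*log(2) - 1 + log(3))/4


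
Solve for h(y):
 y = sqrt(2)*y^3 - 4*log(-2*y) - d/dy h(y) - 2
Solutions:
 h(y) = C1 + sqrt(2)*y^4/4 - y^2/2 - 4*y*log(-y) + 2*y*(1 - 2*log(2))


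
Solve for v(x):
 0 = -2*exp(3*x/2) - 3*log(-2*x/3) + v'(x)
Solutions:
 v(x) = C1 + 3*x*log(-x) + 3*x*(-log(3) - 1 + log(2)) + 4*exp(3*x/2)/3


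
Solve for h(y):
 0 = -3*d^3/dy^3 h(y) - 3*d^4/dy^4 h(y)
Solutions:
 h(y) = C1 + C2*y + C3*y^2 + C4*exp(-y)


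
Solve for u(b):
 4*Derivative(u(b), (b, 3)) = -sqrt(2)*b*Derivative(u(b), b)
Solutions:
 u(b) = C1 + Integral(C2*airyai(-sqrt(2)*b/2) + C3*airybi(-sqrt(2)*b/2), b)


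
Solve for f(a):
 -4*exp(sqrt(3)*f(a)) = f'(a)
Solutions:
 f(a) = sqrt(3)*(2*log(1/(C1 + 4*a)) - log(3))/6


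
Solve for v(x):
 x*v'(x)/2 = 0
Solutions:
 v(x) = C1


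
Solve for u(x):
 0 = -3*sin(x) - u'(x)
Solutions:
 u(x) = C1 + 3*cos(x)


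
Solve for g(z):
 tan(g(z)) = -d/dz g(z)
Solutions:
 g(z) = pi - asin(C1*exp(-z))
 g(z) = asin(C1*exp(-z))


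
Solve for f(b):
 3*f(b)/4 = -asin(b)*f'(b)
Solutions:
 f(b) = C1*exp(-3*Integral(1/asin(b), b)/4)


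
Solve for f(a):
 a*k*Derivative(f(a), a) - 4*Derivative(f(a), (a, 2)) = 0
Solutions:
 f(a) = Piecewise((-sqrt(2)*sqrt(pi)*C1*erf(sqrt(2)*a*sqrt(-k)/4)/sqrt(-k) - C2, (k > 0) | (k < 0)), (-C1*a - C2, True))


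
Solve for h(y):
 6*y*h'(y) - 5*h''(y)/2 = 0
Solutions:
 h(y) = C1 + C2*erfi(sqrt(30)*y/5)


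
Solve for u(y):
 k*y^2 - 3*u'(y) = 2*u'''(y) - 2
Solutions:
 u(y) = C1 + C2*sin(sqrt(6)*y/2) + C3*cos(sqrt(6)*y/2) + k*y^3/9 - 4*k*y/9 + 2*y/3


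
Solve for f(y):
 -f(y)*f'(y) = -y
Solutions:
 f(y) = -sqrt(C1 + y^2)
 f(y) = sqrt(C1 + y^2)


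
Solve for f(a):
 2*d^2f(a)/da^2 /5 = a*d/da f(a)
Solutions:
 f(a) = C1 + C2*erfi(sqrt(5)*a/2)


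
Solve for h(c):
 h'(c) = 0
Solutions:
 h(c) = C1


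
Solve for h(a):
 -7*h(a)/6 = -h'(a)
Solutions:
 h(a) = C1*exp(7*a/6)


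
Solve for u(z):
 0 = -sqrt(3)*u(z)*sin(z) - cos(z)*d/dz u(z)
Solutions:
 u(z) = C1*cos(z)^(sqrt(3))


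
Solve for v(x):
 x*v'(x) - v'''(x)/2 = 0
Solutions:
 v(x) = C1 + Integral(C2*airyai(2^(1/3)*x) + C3*airybi(2^(1/3)*x), x)


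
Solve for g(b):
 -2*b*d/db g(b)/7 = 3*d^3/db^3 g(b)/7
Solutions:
 g(b) = C1 + Integral(C2*airyai(-2^(1/3)*3^(2/3)*b/3) + C3*airybi(-2^(1/3)*3^(2/3)*b/3), b)


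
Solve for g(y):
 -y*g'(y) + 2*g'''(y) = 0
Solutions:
 g(y) = C1 + Integral(C2*airyai(2^(2/3)*y/2) + C3*airybi(2^(2/3)*y/2), y)


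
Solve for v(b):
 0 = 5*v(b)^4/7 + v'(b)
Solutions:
 v(b) = 7^(1/3)*(1/(C1 + 15*b))^(1/3)
 v(b) = 7^(1/3)*(-3^(2/3) - 3*3^(1/6)*I)*(1/(C1 + 5*b))^(1/3)/6
 v(b) = 7^(1/3)*(-3^(2/3) + 3*3^(1/6)*I)*(1/(C1 + 5*b))^(1/3)/6


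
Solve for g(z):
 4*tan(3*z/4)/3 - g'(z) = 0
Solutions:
 g(z) = C1 - 16*log(cos(3*z/4))/9


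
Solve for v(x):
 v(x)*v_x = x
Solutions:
 v(x) = -sqrt(C1 + x^2)
 v(x) = sqrt(C1 + x^2)


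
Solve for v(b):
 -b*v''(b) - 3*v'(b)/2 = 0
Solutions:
 v(b) = C1 + C2/sqrt(b)


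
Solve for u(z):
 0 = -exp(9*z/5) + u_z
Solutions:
 u(z) = C1 + 5*exp(9*z/5)/9


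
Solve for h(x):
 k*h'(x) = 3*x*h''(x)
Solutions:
 h(x) = C1 + x^(re(k)/3 + 1)*(C2*sin(log(x)*Abs(im(k))/3) + C3*cos(log(x)*im(k)/3))


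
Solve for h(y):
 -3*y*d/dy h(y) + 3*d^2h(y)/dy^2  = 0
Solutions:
 h(y) = C1 + C2*erfi(sqrt(2)*y/2)


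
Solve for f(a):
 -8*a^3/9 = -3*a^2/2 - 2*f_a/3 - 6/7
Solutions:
 f(a) = C1 + a^4/3 - 3*a^3/4 - 9*a/7


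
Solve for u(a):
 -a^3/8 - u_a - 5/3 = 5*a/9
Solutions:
 u(a) = C1 - a^4/32 - 5*a^2/18 - 5*a/3


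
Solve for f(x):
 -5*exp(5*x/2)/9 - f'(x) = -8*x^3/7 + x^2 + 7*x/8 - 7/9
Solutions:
 f(x) = C1 + 2*x^4/7 - x^3/3 - 7*x^2/16 + 7*x/9 - 2*exp(5*x/2)/9


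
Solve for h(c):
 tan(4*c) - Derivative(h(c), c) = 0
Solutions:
 h(c) = C1 - log(cos(4*c))/4


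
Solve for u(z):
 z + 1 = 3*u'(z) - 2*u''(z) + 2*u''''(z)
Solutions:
 u(z) = C1 + C2*exp(6^(1/3)*z*(2*6^(1/3)/(sqrt(681) + 27)^(1/3) + (sqrt(681) + 27)^(1/3))/12)*sin(2^(1/3)*3^(1/6)*z*(-3^(2/3)*(sqrt(681) + 27)^(1/3) + 6*2^(1/3)/(sqrt(681) + 27)^(1/3))/12) + C3*exp(6^(1/3)*z*(2*6^(1/3)/(sqrt(681) + 27)^(1/3) + (sqrt(681) + 27)^(1/3))/12)*cos(2^(1/3)*3^(1/6)*z*(-3^(2/3)*(sqrt(681) + 27)^(1/3) + 6*2^(1/3)/(sqrt(681) + 27)^(1/3))/12) + C4*exp(-6^(1/3)*z*(2*6^(1/3)/(sqrt(681) + 27)^(1/3) + (sqrt(681) + 27)^(1/3))/6) + z^2/6 + 5*z/9


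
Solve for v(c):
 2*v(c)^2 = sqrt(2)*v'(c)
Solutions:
 v(c) = -1/(C1 + sqrt(2)*c)


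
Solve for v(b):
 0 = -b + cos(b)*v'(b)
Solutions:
 v(b) = C1 + Integral(b/cos(b), b)


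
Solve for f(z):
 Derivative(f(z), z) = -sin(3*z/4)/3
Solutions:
 f(z) = C1 + 4*cos(3*z/4)/9


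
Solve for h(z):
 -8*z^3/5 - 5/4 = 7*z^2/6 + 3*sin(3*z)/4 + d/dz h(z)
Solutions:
 h(z) = C1 - 2*z^4/5 - 7*z^3/18 - 5*z/4 + cos(3*z)/4


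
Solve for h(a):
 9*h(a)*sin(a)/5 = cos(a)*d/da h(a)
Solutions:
 h(a) = C1/cos(a)^(9/5)


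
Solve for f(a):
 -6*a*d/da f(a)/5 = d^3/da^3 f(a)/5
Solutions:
 f(a) = C1 + Integral(C2*airyai(-6^(1/3)*a) + C3*airybi(-6^(1/3)*a), a)


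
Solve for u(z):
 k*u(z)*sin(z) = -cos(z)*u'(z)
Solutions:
 u(z) = C1*exp(k*log(cos(z)))


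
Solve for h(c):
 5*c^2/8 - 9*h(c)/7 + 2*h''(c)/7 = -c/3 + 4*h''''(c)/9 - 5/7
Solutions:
 h(c) = 35*c^2/72 + 7*c/27 + (C1*sin(3*sqrt(2)*7^(3/4)*c*sin(atan(3*sqrt(3))/2)/14) + C2*cos(3*sqrt(2)*7^(3/4)*c*sin(atan(3*sqrt(3))/2)/14))*exp(-3*sqrt(2)*7^(3/4)*c*cos(atan(3*sqrt(3))/2)/14) + (C3*sin(3*sqrt(2)*7^(3/4)*c*sin(atan(3*sqrt(3))/2)/14) + C4*cos(3*sqrt(2)*7^(3/4)*c*sin(atan(3*sqrt(3))/2)/14))*exp(3*sqrt(2)*7^(3/4)*c*cos(atan(3*sqrt(3))/2)/14) + 125/162


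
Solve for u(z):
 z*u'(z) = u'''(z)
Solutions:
 u(z) = C1 + Integral(C2*airyai(z) + C3*airybi(z), z)


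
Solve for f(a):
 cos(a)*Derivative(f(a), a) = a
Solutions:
 f(a) = C1 + Integral(a/cos(a), a)


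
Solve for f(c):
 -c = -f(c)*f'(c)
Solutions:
 f(c) = -sqrt(C1 + c^2)
 f(c) = sqrt(C1 + c^2)


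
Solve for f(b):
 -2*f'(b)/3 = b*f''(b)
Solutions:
 f(b) = C1 + C2*b^(1/3)


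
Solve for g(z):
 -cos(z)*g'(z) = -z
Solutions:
 g(z) = C1 + Integral(z/cos(z), z)


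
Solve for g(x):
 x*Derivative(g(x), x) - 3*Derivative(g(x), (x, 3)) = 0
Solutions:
 g(x) = C1 + Integral(C2*airyai(3^(2/3)*x/3) + C3*airybi(3^(2/3)*x/3), x)


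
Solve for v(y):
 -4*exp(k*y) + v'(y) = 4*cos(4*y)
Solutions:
 v(y) = C1 + sin(4*y) + 4*exp(k*y)/k


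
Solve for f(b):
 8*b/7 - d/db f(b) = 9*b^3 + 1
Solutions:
 f(b) = C1 - 9*b^4/4 + 4*b^2/7 - b


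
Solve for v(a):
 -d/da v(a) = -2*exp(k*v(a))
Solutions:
 v(a) = Piecewise((log(-1/(C1*k + 2*a*k))/k, Ne(k, 0)), (nan, True))
 v(a) = Piecewise((C1 + 2*a, Eq(k, 0)), (nan, True))


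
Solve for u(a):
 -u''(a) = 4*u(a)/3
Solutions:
 u(a) = C1*sin(2*sqrt(3)*a/3) + C2*cos(2*sqrt(3)*a/3)


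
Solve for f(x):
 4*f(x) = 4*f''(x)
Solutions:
 f(x) = C1*exp(-x) + C2*exp(x)


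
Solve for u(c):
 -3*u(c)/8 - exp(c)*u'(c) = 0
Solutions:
 u(c) = C1*exp(3*exp(-c)/8)


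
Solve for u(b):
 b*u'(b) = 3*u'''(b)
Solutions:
 u(b) = C1 + Integral(C2*airyai(3^(2/3)*b/3) + C3*airybi(3^(2/3)*b/3), b)


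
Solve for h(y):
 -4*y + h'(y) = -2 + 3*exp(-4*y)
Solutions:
 h(y) = C1 + 2*y^2 - 2*y - 3*exp(-4*y)/4


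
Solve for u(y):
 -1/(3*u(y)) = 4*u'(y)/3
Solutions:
 u(y) = -sqrt(C1 - 2*y)/2
 u(y) = sqrt(C1 - 2*y)/2


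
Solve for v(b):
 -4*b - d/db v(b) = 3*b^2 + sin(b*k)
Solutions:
 v(b) = C1 - b^3 - 2*b^2 + cos(b*k)/k


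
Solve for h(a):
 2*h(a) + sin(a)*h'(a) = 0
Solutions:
 h(a) = C1*(cos(a) + 1)/(cos(a) - 1)


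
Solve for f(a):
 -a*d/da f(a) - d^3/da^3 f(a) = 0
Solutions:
 f(a) = C1 + Integral(C2*airyai(-a) + C3*airybi(-a), a)


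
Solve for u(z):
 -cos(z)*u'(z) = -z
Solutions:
 u(z) = C1 + Integral(z/cos(z), z)


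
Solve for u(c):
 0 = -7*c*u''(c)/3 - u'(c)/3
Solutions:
 u(c) = C1 + C2*c^(6/7)


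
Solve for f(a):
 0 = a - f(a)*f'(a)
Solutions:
 f(a) = -sqrt(C1 + a^2)
 f(a) = sqrt(C1 + a^2)


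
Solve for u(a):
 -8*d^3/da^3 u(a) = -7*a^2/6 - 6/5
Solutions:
 u(a) = C1 + C2*a + C3*a^2 + 7*a^5/2880 + a^3/40


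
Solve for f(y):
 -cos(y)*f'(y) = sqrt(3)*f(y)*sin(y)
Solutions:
 f(y) = C1*cos(y)^(sqrt(3))


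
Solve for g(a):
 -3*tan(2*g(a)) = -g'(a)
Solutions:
 g(a) = -asin(C1*exp(6*a))/2 + pi/2
 g(a) = asin(C1*exp(6*a))/2


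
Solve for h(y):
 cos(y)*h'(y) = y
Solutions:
 h(y) = C1 + Integral(y/cos(y), y)


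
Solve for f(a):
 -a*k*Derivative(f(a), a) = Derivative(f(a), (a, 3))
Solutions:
 f(a) = C1 + Integral(C2*airyai(a*(-k)^(1/3)) + C3*airybi(a*(-k)^(1/3)), a)


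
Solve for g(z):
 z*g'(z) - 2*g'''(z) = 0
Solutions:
 g(z) = C1 + Integral(C2*airyai(2^(2/3)*z/2) + C3*airybi(2^(2/3)*z/2), z)


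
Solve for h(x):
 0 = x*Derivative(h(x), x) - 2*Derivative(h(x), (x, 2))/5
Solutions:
 h(x) = C1 + C2*erfi(sqrt(5)*x/2)


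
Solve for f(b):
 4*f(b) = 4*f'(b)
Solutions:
 f(b) = C1*exp(b)


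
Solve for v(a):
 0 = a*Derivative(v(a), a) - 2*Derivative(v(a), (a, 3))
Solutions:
 v(a) = C1 + Integral(C2*airyai(2^(2/3)*a/2) + C3*airybi(2^(2/3)*a/2), a)


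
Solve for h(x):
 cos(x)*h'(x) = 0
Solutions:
 h(x) = C1


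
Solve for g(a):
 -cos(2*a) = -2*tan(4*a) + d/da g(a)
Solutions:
 g(a) = C1 - log(cos(4*a))/2 - sin(2*a)/2


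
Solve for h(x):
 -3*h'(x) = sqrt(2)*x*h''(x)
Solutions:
 h(x) = C1 + C2*x^(1 - 3*sqrt(2)/2)


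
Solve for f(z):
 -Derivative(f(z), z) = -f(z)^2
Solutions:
 f(z) = -1/(C1 + z)


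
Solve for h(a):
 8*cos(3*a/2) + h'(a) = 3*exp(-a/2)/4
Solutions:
 h(a) = C1 - 16*sin(3*a/2)/3 - 3*exp(-a/2)/2


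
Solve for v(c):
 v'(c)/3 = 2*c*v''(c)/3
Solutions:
 v(c) = C1 + C2*c^(3/2)


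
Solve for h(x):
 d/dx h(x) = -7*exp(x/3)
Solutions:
 h(x) = C1 - 21*exp(x/3)


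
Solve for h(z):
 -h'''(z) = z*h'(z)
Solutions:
 h(z) = C1 + Integral(C2*airyai(-z) + C3*airybi(-z), z)


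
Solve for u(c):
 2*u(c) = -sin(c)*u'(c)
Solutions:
 u(c) = C1*(cos(c) + 1)/(cos(c) - 1)


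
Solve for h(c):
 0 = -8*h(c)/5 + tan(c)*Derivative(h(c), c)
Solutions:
 h(c) = C1*sin(c)^(8/5)


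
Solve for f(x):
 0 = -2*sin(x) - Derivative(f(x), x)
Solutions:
 f(x) = C1 + 2*cos(x)


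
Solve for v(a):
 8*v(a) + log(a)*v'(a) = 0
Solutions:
 v(a) = C1*exp(-8*li(a))


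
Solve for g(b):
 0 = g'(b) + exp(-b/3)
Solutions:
 g(b) = C1 + 3*exp(-b/3)


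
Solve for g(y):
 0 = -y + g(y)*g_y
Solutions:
 g(y) = -sqrt(C1 + y^2)
 g(y) = sqrt(C1 + y^2)


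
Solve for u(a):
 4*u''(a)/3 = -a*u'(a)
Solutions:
 u(a) = C1 + C2*erf(sqrt(6)*a/4)


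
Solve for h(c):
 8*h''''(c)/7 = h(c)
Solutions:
 h(c) = C1*exp(-14^(1/4)*c/2) + C2*exp(14^(1/4)*c/2) + C3*sin(14^(1/4)*c/2) + C4*cos(14^(1/4)*c/2)


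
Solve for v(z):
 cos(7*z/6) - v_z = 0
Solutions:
 v(z) = C1 + 6*sin(7*z/6)/7


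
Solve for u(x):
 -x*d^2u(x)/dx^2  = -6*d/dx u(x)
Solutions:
 u(x) = C1 + C2*x^7


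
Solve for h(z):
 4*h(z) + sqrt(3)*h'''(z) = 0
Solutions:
 h(z) = C3*exp(-2^(2/3)*3^(5/6)*z/3) + (C1*sin(2^(2/3)*3^(1/3)*z/2) + C2*cos(2^(2/3)*3^(1/3)*z/2))*exp(2^(2/3)*3^(5/6)*z/6)


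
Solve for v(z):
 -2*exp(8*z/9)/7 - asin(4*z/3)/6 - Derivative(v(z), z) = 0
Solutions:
 v(z) = C1 - z*asin(4*z/3)/6 - sqrt(9 - 16*z^2)/24 - 9*exp(8*z/9)/28


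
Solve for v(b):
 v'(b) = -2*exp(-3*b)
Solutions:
 v(b) = C1 + 2*exp(-3*b)/3


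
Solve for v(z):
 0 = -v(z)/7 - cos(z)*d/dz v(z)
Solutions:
 v(z) = C1*(sin(z) - 1)^(1/14)/(sin(z) + 1)^(1/14)


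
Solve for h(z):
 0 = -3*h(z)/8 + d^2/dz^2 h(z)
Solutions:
 h(z) = C1*exp(-sqrt(6)*z/4) + C2*exp(sqrt(6)*z/4)


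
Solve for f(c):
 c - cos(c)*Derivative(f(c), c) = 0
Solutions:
 f(c) = C1 + Integral(c/cos(c), c)


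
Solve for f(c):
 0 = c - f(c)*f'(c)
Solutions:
 f(c) = -sqrt(C1 + c^2)
 f(c) = sqrt(C1 + c^2)


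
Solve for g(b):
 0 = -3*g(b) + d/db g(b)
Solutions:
 g(b) = C1*exp(3*b)


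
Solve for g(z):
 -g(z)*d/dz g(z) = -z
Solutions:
 g(z) = -sqrt(C1 + z^2)
 g(z) = sqrt(C1 + z^2)


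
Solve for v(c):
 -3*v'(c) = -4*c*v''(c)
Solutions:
 v(c) = C1 + C2*c^(7/4)


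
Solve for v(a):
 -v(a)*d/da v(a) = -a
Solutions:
 v(a) = -sqrt(C1 + a^2)
 v(a) = sqrt(C1 + a^2)


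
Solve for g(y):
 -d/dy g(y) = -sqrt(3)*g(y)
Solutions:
 g(y) = C1*exp(sqrt(3)*y)


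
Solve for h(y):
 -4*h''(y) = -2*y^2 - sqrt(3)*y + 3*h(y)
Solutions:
 h(y) = C1*sin(sqrt(3)*y/2) + C2*cos(sqrt(3)*y/2) + 2*y^2/3 + sqrt(3)*y/3 - 16/9


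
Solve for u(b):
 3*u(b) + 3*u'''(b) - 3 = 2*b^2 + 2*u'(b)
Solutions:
 u(b) = C1*exp(2^(1/3)*b*(4/(sqrt(697) + 27)^(1/3) + 2^(1/3)*(sqrt(697) + 27)^(1/3))/12)*sin(2^(1/3)*sqrt(3)*b*(-2^(1/3)*(sqrt(697) + 27)^(1/3) + 4/(sqrt(697) + 27)^(1/3))/12) + C2*exp(2^(1/3)*b*(4/(sqrt(697) + 27)^(1/3) + 2^(1/3)*(sqrt(697) + 27)^(1/3))/12)*cos(2^(1/3)*sqrt(3)*b*(-2^(1/3)*(sqrt(697) + 27)^(1/3) + 4/(sqrt(697) + 27)^(1/3))/12) + C3*exp(-2^(1/3)*b*(4/(sqrt(697) + 27)^(1/3) + 2^(1/3)*(sqrt(697) + 27)^(1/3))/6) + 2*b^2/3 + 8*b/9 + 43/27


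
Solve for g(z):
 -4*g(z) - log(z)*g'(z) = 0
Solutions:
 g(z) = C1*exp(-4*li(z))


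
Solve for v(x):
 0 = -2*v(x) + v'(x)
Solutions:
 v(x) = C1*exp(2*x)


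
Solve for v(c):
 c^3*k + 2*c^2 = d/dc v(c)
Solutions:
 v(c) = C1 + c^4*k/4 + 2*c^3/3


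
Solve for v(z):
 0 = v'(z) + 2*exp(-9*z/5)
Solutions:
 v(z) = C1 + 10*exp(-9*z/5)/9


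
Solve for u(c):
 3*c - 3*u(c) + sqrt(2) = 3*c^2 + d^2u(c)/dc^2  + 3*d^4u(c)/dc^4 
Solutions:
 u(c) = -c^2 + c + (C1*sin(c*cos(atan(sqrt(35))/2)) + C2*cos(c*cos(atan(sqrt(35))/2)))*exp(-c*sin(atan(sqrt(35))/2)) + (C3*sin(c*cos(atan(sqrt(35))/2)) + C4*cos(c*cos(atan(sqrt(35))/2)))*exp(c*sin(atan(sqrt(35))/2)) + sqrt(2)/3 + 2/3


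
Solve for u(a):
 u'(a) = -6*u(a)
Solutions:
 u(a) = C1*exp(-6*a)


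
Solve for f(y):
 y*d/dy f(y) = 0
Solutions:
 f(y) = C1


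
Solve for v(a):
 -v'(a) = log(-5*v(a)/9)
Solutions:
 Integral(1/(log(-_y) - 2*log(3) + log(5)), (_y, v(a))) = C1 - a


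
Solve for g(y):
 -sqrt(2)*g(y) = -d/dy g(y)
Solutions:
 g(y) = C1*exp(sqrt(2)*y)


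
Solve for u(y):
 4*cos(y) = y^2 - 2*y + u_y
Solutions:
 u(y) = C1 - y^3/3 + y^2 + 4*sin(y)


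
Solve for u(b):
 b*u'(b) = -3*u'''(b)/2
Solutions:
 u(b) = C1 + Integral(C2*airyai(-2^(1/3)*3^(2/3)*b/3) + C3*airybi(-2^(1/3)*3^(2/3)*b/3), b)


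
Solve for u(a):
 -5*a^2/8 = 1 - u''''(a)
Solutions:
 u(a) = C1 + C2*a + C3*a^2 + C4*a^3 + a^6/576 + a^4/24


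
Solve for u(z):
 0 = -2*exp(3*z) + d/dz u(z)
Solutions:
 u(z) = C1 + 2*exp(3*z)/3


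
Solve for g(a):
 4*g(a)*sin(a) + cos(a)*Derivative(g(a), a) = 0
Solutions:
 g(a) = C1*cos(a)^4


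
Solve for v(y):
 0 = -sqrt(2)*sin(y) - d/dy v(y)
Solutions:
 v(y) = C1 + sqrt(2)*cos(y)


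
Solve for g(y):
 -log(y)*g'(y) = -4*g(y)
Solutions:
 g(y) = C1*exp(4*li(y))


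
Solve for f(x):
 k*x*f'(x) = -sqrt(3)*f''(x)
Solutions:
 f(x) = Piecewise((-sqrt(2)*3^(1/4)*sqrt(pi)*C1*erf(sqrt(2)*3^(3/4)*sqrt(k)*x/6)/(2*sqrt(k)) - C2, (k > 0) | (k < 0)), (-C1*x - C2, True))


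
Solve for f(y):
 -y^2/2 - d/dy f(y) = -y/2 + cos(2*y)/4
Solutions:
 f(y) = C1 - y^3/6 + y^2/4 - sin(2*y)/8


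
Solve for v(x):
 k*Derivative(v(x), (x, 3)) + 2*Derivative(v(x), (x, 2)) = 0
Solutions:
 v(x) = C1 + C2*x + C3*exp(-2*x/k)


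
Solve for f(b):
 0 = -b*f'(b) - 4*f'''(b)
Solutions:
 f(b) = C1 + Integral(C2*airyai(-2^(1/3)*b/2) + C3*airybi(-2^(1/3)*b/2), b)


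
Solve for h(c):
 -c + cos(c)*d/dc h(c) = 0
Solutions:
 h(c) = C1 + Integral(c/cos(c), c)


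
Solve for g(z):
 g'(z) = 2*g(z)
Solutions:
 g(z) = C1*exp(2*z)


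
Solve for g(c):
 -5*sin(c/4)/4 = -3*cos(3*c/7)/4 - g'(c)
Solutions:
 g(c) = C1 - 7*sin(3*c/7)/4 - 5*cos(c/4)


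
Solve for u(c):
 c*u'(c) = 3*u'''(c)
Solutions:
 u(c) = C1 + Integral(C2*airyai(3^(2/3)*c/3) + C3*airybi(3^(2/3)*c/3), c)


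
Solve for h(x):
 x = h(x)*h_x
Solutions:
 h(x) = -sqrt(C1 + x^2)
 h(x) = sqrt(C1 + x^2)


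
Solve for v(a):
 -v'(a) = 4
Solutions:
 v(a) = C1 - 4*a


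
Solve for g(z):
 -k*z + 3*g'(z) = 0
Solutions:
 g(z) = C1 + k*z^2/6


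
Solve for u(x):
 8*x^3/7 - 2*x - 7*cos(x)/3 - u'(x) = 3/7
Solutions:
 u(x) = C1 + 2*x^4/7 - x^2 - 3*x/7 - 7*sin(x)/3


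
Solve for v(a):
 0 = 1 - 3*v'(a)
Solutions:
 v(a) = C1 + a/3


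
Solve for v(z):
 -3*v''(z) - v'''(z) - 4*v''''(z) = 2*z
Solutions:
 v(z) = C1 + C2*z - z^3/9 + z^2/9 + (C3*sin(sqrt(47)*z/8) + C4*cos(sqrt(47)*z/8))*exp(-z/8)


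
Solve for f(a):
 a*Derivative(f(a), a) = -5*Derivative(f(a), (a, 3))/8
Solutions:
 f(a) = C1 + Integral(C2*airyai(-2*5^(2/3)*a/5) + C3*airybi(-2*5^(2/3)*a/5), a)


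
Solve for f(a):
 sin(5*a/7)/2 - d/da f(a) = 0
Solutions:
 f(a) = C1 - 7*cos(5*a/7)/10


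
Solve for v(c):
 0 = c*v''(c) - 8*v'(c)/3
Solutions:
 v(c) = C1 + C2*c^(11/3)


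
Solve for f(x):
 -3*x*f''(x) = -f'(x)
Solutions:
 f(x) = C1 + C2*x^(4/3)


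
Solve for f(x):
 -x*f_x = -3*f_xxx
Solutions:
 f(x) = C1 + Integral(C2*airyai(3^(2/3)*x/3) + C3*airybi(3^(2/3)*x/3), x)


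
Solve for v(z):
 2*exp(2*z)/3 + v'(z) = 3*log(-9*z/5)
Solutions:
 v(z) = C1 + 3*z*log(-z) + 3*z*(-log(5) - 1 + 2*log(3)) - exp(2*z)/3


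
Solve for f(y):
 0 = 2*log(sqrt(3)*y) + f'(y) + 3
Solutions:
 f(y) = C1 - 2*y*log(y) - y*log(3) - y


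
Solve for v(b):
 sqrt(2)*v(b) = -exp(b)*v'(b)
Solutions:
 v(b) = C1*exp(sqrt(2)*exp(-b))


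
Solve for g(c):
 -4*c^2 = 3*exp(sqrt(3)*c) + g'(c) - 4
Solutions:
 g(c) = C1 - 4*c^3/3 + 4*c - sqrt(3)*exp(sqrt(3)*c)


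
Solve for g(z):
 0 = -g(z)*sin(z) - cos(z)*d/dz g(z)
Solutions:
 g(z) = C1*cos(z)


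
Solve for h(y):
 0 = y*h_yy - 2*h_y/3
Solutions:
 h(y) = C1 + C2*y^(5/3)


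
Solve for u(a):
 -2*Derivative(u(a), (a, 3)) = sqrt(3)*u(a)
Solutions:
 u(a) = C3*exp(-2^(2/3)*3^(1/6)*a/2) + (C1*sin(6^(2/3)*a/4) + C2*cos(6^(2/3)*a/4))*exp(2^(2/3)*3^(1/6)*a/4)


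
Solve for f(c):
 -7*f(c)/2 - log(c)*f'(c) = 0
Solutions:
 f(c) = C1*exp(-7*li(c)/2)


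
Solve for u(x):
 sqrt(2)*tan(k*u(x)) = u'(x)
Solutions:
 u(x) = Piecewise((-asin(exp(C1*k + sqrt(2)*k*x))/k + pi/k, Ne(k, 0)), (nan, True))
 u(x) = Piecewise((asin(exp(C1*k + sqrt(2)*k*x))/k, Ne(k, 0)), (nan, True))


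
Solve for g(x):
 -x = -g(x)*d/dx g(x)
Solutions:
 g(x) = -sqrt(C1 + x^2)
 g(x) = sqrt(C1 + x^2)


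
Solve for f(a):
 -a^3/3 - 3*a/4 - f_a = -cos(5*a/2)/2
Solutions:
 f(a) = C1 - a^4/12 - 3*a^2/8 + sin(5*a/2)/5


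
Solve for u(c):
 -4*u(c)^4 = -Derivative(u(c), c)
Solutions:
 u(c) = (-1/(C1 + 12*c))^(1/3)
 u(c) = (-1/(C1 + 4*c))^(1/3)*(-3^(2/3) - 3*3^(1/6)*I)/6
 u(c) = (-1/(C1 + 4*c))^(1/3)*(-3^(2/3) + 3*3^(1/6)*I)/6


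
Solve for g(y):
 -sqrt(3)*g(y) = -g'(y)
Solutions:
 g(y) = C1*exp(sqrt(3)*y)


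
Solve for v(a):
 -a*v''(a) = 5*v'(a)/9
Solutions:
 v(a) = C1 + C2*a^(4/9)


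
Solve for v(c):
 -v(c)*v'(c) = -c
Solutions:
 v(c) = -sqrt(C1 + c^2)
 v(c) = sqrt(C1 + c^2)


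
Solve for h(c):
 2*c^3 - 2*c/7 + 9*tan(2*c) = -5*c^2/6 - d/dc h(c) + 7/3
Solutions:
 h(c) = C1 - c^4/2 - 5*c^3/18 + c^2/7 + 7*c/3 + 9*log(cos(2*c))/2


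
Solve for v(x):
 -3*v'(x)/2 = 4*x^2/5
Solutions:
 v(x) = C1 - 8*x^3/45


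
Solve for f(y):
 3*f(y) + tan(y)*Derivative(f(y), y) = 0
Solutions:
 f(y) = C1/sin(y)^3
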